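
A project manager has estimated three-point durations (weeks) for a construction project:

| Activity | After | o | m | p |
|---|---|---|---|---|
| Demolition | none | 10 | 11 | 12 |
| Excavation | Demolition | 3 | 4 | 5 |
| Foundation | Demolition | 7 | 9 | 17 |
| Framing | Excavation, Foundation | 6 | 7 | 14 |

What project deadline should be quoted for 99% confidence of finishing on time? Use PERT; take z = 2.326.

34.0 weeks

te_Demolition = (10 + 4·11 + 12)/6 = 66/6 = 11; σ²_Demolition = ((12−10)/6)² = 0.111
te_Excavation = (3 + 4·4 + 5)/6 = 24/6 = 4; σ²_Excavation = ((5−3)/6)² = 0.111
te_Foundation = (7 + 4·9 + 17)/6 = 60/6 = 10; σ²_Foundation = ((17−7)/6)² = 2.778
te_Framing = (6 + 4·7 + 14)/6 = 48/6 = 8; σ²_Framing = ((14−6)/6)² = 1.778

Forward pass:
ES_Demolition = 0; EF_Demolition = 11
ES_Excavation = 11; EF_Excavation = 11+4 = 15
ES_Foundation = 11; EF_Foundation = 11+10 = 21
ES_Framing = max(EF_Excavation=15, EF_Foundation=21) = 21; EF_Framing = 21+8 = 29
Expected project duration μ = 29 weeks. Critical path: Demolition → Foundation → Framing.

Variance along critical path = 0.111 + 2.778 + 1.778 = 4.667; σ = 2.160 weeks.
D = μ + z·σ = 29 + 2.326·2.160 = 34.0 weeks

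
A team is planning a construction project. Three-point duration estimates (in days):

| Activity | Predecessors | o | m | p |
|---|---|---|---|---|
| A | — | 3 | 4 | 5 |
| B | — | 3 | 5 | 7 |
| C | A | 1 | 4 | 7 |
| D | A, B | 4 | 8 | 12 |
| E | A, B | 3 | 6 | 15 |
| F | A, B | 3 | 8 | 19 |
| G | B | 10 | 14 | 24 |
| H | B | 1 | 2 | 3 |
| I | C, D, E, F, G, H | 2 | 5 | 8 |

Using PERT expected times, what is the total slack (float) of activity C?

12 days

te_A = (3 + 4·4 + 5)/6 = 24/6 = 4
te_B = (3 + 4·5 + 7)/6 = 30/6 = 5
te_C = (1 + 4·4 + 7)/6 = 24/6 = 4
te_D = (4 + 4·8 + 12)/6 = 48/6 = 8
te_E = (3 + 4·6 + 15)/6 = 42/6 = 7
te_F = (3 + 4·8 + 19)/6 = 54/6 = 9
te_G = (10 + 4·14 + 24)/6 = 90/6 = 15
te_H = (1 + 4·2 + 3)/6 = 12/6 = 2
te_I = (2 + 4·5 + 8)/6 = 30/6 = 5

Forward pass:
ES_A = 0; EF_A = 4
ES_B = 0; EF_B = 5
ES_C = 4; EF_C = 4+4 = 8
ES_D = max(EF_A=4, EF_B=5) = 5; EF_D = 5+8 = 13
ES_E = max(EF_A=4, EF_B=5) = 5; EF_E = 5+7 = 12
ES_F = max(EF_A=4, EF_B=5) = 5; EF_F = 5+9 = 14
ES_G = 5; EF_G = 5+15 = 20
ES_H = 5; EF_H = 5+2 = 7
ES_I = max(EF_C=8, EF_D=13, EF_E=12, EF_F=14, EF_G=20, EF_H=7) = 20; EF_I = 20+5 = 25
Expected project duration μ = 25 days. Critical path: B → G → I.

Backward pass:
LF_I = 25; LS_I = 25−5 = 20
LF_H = LS_I = 20; LS_H = 20−2 = 18
LF_G = LS_I = 20; LS_G = 20−15 = 5
LF_F = LS_I = 20; LS_F = 20−9 = 11
LF_E = LS_I = 20; LS_E = 20−7 = 13
LF_D = LS_I = 20; LS_D = 20−8 = 12
LF_C = LS_I = 20; LS_C = 20−4 = 16
LF_B = min(LS_D=12, LS_E=13, LS_F=11, LS_G=5, LS_H=18) = 5; LS_B = 5−5 = 0
LF_A = min(LS_C=16, LS_D=12, LS_E=13, LS_F=11) = 11; LS_A = 11−4 = 7
Slack_C = LS_C − ES_C = 16 − 4 = 12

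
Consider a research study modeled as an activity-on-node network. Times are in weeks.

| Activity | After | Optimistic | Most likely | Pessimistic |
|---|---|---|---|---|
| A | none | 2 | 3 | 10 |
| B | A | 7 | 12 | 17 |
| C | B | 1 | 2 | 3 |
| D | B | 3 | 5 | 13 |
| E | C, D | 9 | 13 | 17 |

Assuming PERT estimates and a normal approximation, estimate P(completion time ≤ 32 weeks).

0.160

te_A = (2 + 4·3 + 10)/6 = 24/6 = 4; σ²_A = ((10−2)/6)² = 1.778
te_B = (7 + 4·12 + 17)/6 = 72/6 = 12; σ²_B = ((17−7)/6)² = 2.778
te_C = (1 + 4·2 + 3)/6 = 12/6 = 2; σ²_C = ((3−1)/6)² = 0.111
te_D = (3 + 4·5 + 13)/6 = 36/6 = 6; σ²_D = ((13−3)/6)² = 2.778
te_E = (9 + 4·13 + 17)/6 = 78/6 = 13; σ²_E = ((17−9)/6)² = 1.778

Forward pass:
ES_A = 0; EF_A = 4
ES_B = 4; EF_B = 4+12 = 16
ES_C = 16; EF_C = 16+2 = 18
ES_D = 16; EF_D = 16+6 = 22
ES_E = max(EF_C=18, EF_D=22) = 22; EF_E = 22+13 = 35
Expected project duration μ = 35 weeks. Critical path: A → B → D → E.

Variance along critical path = 1.778 + 2.778 + 2.778 + 1.778 = 9.111; σ = √9.111 = 3.018 weeks.
Z = (32 − 35) / 3.018 = -0.994
P(T ≤ 32) = Φ(-0.994) ≈ 0.160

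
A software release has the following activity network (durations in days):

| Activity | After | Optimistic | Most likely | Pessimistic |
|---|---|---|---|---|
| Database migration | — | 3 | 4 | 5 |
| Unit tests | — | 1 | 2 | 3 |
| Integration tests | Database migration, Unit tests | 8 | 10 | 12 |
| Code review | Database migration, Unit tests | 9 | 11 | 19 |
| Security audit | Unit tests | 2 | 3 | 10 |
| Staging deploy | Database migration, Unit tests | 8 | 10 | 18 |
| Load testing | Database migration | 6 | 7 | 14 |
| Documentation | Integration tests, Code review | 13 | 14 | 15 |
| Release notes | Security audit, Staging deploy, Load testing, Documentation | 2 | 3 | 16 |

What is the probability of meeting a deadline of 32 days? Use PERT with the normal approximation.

te_Database migration = (3 + 4·4 + 5)/6 = 24/6 = 4; σ²_Database migration = ((5−3)/6)² = 0.111
te_Unit tests = (1 + 4·2 + 3)/6 = 12/6 = 2; σ²_Unit tests = ((3−1)/6)² = 0.111
te_Integration tests = (8 + 4·10 + 12)/6 = 60/6 = 10; σ²_Integration tests = ((12−8)/6)² = 0.444
te_Code review = (9 + 4·11 + 19)/6 = 72/6 = 12; σ²_Code review = ((19−9)/6)² = 2.778
te_Security audit = (2 + 4·3 + 10)/6 = 24/6 = 4; σ²_Security audit = ((10−2)/6)² = 1.778
te_Staging deploy = (8 + 4·10 + 18)/6 = 66/6 = 11; σ²_Staging deploy = ((18−8)/6)² = 2.778
te_Load testing = (6 + 4·7 + 14)/6 = 48/6 = 8; σ²_Load testing = ((14−6)/6)² = 1.778
te_Documentation = (13 + 4·14 + 15)/6 = 84/6 = 14; σ²_Documentation = ((15−13)/6)² = 0.111
te_Release notes = (2 + 4·3 + 16)/6 = 30/6 = 5; σ²_Release notes = ((16−2)/6)² = 5.444

Forward pass:
ES_Database migration = 0; EF_Database migration = 4
ES_Unit tests = 0; EF_Unit tests = 2
ES_Integration tests = max(EF_Database migration=4, EF_Unit tests=2) = 4; EF_Integration tests = 4+10 = 14
ES_Code review = max(EF_Database migration=4, EF_Unit tests=2) = 4; EF_Code review = 4+12 = 16
ES_Security audit = 2; EF_Security audit = 2+4 = 6
ES_Staging deploy = max(EF_Database migration=4, EF_Unit tests=2) = 4; EF_Staging deploy = 4+11 = 15
ES_Load testing = 4; EF_Load testing = 4+8 = 12
ES_Documentation = max(EF_Integration tests=14, EF_Code review=16) = 16; EF_Documentation = 16+14 = 30
ES_Release notes = max(EF_Security audit=6, EF_Staging deploy=15, EF_Load testing=12, EF_Documentation=30) = 30; EF_Release notes = 30+5 = 35
Expected project duration μ = 35 days. Critical path: Database migration → Code review → Documentation → Release notes.

Variance along critical path = 0.111 + 2.778 + 0.111 + 5.444 = 8.444; σ = √8.444 = 2.906 days.
Z = (32 − 35) / 2.906 = -1.032
P(T ≤ 32) = Φ(-1.032) ≈ 0.151

0.151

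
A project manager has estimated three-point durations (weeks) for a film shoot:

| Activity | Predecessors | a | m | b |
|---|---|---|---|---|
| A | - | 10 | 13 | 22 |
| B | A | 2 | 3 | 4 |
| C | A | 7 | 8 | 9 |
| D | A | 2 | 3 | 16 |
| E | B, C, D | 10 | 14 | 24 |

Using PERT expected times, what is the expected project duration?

te_A = (10 + 4·13 + 22)/6 = 84/6 = 14
te_B = (2 + 4·3 + 4)/6 = 18/6 = 3
te_C = (7 + 4·8 + 9)/6 = 48/6 = 8
te_D = (2 + 4·3 + 16)/6 = 30/6 = 5
te_E = (10 + 4·14 + 24)/6 = 90/6 = 15

Forward pass:
ES_A = 0; EF_A = 14
ES_B = 14; EF_B = 14+3 = 17
ES_C = 14; EF_C = 14+8 = 22
ES_D = 14; EF_D = 14+5 = 19
ES_E = max(EF_B=17, EF_C=22, EF_D=19) = 22; EF_E = 22+15 = 37
Expected project duration μ = 37 weeks. Critical path: A → C → E.

37 weeks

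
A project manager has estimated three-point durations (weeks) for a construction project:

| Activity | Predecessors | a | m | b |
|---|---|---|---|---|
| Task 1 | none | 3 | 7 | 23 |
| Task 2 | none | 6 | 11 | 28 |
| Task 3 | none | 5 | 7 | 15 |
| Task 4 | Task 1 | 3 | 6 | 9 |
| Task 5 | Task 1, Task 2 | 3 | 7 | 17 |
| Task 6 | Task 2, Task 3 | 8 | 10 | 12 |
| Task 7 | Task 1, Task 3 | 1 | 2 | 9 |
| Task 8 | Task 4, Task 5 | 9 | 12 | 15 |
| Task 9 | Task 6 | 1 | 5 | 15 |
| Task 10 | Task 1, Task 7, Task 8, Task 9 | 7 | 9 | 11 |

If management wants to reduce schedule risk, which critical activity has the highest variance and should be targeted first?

te_Task 1 = (3 + 4·7 + 23)/6 = 54/6 = 9; σ²_Task 1 = ((23−3)/6)² = 11.111
te_Task 2 = (6 + 4·11 + 28)/6 = 78/6 = 13; σ²_Task 2 = ((28−6)/6)² = 13.444
te_Task 3 = (5 + 4·7 + 15)/6 = 48/6 = 8; σ²_Task 3 = ((15−5)/6)² = 2.778
te_Task 4 = (3 + 4·6 + 9)/6 = 36/6 = 6; σ²_Task 4 = ((9−3)/6)² = 1.000
te_Task 5 = (3 + 4·7 + 17)/6 = 48/6 = 8; σ²_Task 5 = ((17−3)/6)² = 5.444
te_Task 6 = (8 + 4·10 + 12)/6 = 60/6 = 10; σ²_Task 6 = ((12−8)/6)² = 0.444
te_Task 7 = (1 + 4·2 + 9)/6 = 18/6 = 3; σ²_Task 7 = ((9−1)/6)² = 1.778
te_Task 8 = (9 + 4·12 + 15)/6 = 72/6 = 12; σ²_Task 8 = ((15−9)/6)² = 1.000
te_Task 9 = (1 + 4·5 + 15)/6 = 36/6 = 6; σ²_Task 9 = ((15−1)/6)² = 5.444
te_Task 10 = (7 + 4·9 + 11)/6 = 54/6 = 9; σ²_Task 10 = ((11−7)/6)² = 0.444

Forward pass:
ES_Task 1 = 0; EF_Task 1 = 9
ES_Task 2 = 0; EF_Task 2 = 13
ES_Task 3 = 0; EF_Task 3 = 8
ES_Task 4 = 9; EF_Task 4 = 9+6 = 15
ES_Task 5 = max(EF_Task 1=9, EF_Task 2=13) = 13; EF_Task 5 = 13+8 = 21
ES_Task 6 = max(EF_Task 2=13, EF_Task 3=8) = 13; EF_Task 6 = 13+10 = 23
ES_Task 7 = max(EF_Task 1=9, EF_Task 3=8) = 9; EF_Task 7 = 9+3 = 12
ES_Task 8 = max(EF_Task 4=15, EF_Task 5=21) = 21; EF_Task 8 = 21+12 = 33
ES_Task 9 = 23; EF_Task 9 = 23+6 = 29
ES_Task 10 = max(EF_Task 1=9, EF_Task 7=12, EF_Task 8=33, EF_Task 9=29) = 33; EF_Task 10 = 33+9 = 42
Expected project duration μ = 42 weeks. Critical path: Task 2 → Task 5 → Task 8 → Task 10.

Variances on critical path: σ²_Task 2=13.444, σ²_Task 5=5.444, σ²_Task 8=1.000, σ²_Task 10=0.444.
Largest is σ²_Task 2 = 13.444.

Task 2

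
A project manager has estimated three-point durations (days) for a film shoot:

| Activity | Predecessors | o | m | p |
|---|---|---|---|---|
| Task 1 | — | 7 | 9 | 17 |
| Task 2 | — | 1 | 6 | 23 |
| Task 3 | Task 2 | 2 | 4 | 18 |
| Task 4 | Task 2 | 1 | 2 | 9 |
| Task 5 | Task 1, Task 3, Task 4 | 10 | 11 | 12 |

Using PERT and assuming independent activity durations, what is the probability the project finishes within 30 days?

te_Task 1 = (7 + 4·9 + 17)/6 = 60/6 = 10; σ²_Task 1 = ((17−7)/6)² = 2.778
te_Task 2 = (1 + 4·6 + 23)/6 = 48/6 = 8; σ²_Task 2 = ((23−1)/6)² = 13.444
te_Task 3 = (2 + 4·4 + 18)/6 = 36/6 = 6; σ²_Task 3 = ((18−2)/6)² = 7.111
te_Task 4 = (1 + 4·2 + 9)/6 = 18/6 = 3; σ²_Task 4 = ((9−1)/6)² = 1.778
te_Task 5 = (10 + 4·11 + 12)/6 = 66/6 = 11; σ²_Task 5 = ((12−10)/6)² = 0.111

Forward pass:
ES_Task 1 = 0; EF_Task 1 = 10
ES_Task 2 = 0; EF_Task 2 = 8
ES_Task 3 = 8; EF_Task 3 = 8+6 = 14
ES_Task 4 = 8; EF_Task 4 = 8+3 = 11
ES_Task 5 = max(EF_Task 1=10, EF_Task 3=14, EF_Task 4=11) = 14; EF_Task 5 = 14+11 = 25
Expected project duration μ = 25 days. Critical path: Task 2 → Task 3 → Task 5.

Variance along critical path = 13.444 + 7.111 + 0.111 = 20.667; σ = √20.667 = 4.546 days.
Z = (30 − 25) / 4.546 = 1.100
P(T ≤ 30) = Φ(1.100) ≈ 0.864

0.864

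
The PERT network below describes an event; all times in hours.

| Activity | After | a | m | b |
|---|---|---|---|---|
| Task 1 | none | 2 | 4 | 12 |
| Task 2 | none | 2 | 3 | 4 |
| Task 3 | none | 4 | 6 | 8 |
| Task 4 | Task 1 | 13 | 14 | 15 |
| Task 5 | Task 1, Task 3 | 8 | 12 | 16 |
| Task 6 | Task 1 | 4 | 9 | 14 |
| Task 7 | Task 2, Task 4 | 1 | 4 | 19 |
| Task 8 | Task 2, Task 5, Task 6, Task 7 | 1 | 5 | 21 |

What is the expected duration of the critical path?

32 hours

te_Task 1 = (2 + 4·4 + 12)/6 = 30/6 = 5
te_Task 2 = (2 + 4·3 + 4)/6 = 18/6 = 3
te_Task 3 = (4 + 4·6 + 8)/6 = 36/6 = 6
te_Task 4 = (13 + 4·14 + 15)/6 = 84/6 = 14
te_Task 5 = (8 + 4·12 + 16)/6 = 72/6 = 12
te_Task 6 = (4 + 4·9 + 14)/6 = 54/6 = 9
te_Task 7 = (1 + 4·4 + 19)/6 = 36/6 = 6
te_Task 8 = (1 + 4·5 + 21)/6 = 42/6 = 7

Forward pass:
ES_Task 1 = 0; EF_Task 1 = 5
ES_Task 2 = 0; EF_Task 2 = 3
ES_Task 3 = 0; EF_Task 3 = 6
ES_Task 4 = 5; EF_Task 4 = 5+14 = 19
ES_Task 5 = max(EF_Task 1=5, EF_Task 3=6) = 6; EF_Task 5 = 6+12 = 18
ES_Task 6 = 5; EF_Task 6 = 5+9 = 14
ES_Task 7 = max(EF_Task 2=3, EF_Task 4=19) = 19; EF_Task 7 = 19+6 = 25
ES_Task 8 = max(EF_Task 2=3, EF_Task 5=18, EF_Task 6=14, EF_Task 7=25) = 25; EF_Task 8 = 25+7 = 32
Expected project duration μ = 32 hours. Critical path: Task 1 → Task 4 → Task 7 → Task 8.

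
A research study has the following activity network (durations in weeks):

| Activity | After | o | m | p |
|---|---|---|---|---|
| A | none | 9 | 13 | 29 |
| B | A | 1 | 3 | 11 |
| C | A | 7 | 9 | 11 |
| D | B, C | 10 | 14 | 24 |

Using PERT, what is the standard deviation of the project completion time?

4.12 weeks

te_A = (9 + 4·13 + 29)/6 = 90/6 = 15; σ²_A = ((29−9)/6)² = 11.111
te_B = (1 + 4·3 + 11)/6 = 24/6 = 4; σ²_B = ((11−1)/6)² = 2.778
te_C = (7 + 4·9 + 11)/6 = 54/6 = 9; σ²_C = ((11−7)/6)² = 0.444
te_D = (10 + 4·14 + 24)/6 = 90/6 = 15; σ²_D = ((24−10)/6)² = 5.444

Forward pass:
ES_A = 0; EF_A = 15
ES_B = 15; EF_B = 15+4 = 19
ES_C = 15; EF_C = 15+9 = 24
ES_D = max(EF_B=19, EF_C=24) = 24; EF_D = 24+15 = 39
Expected project duration μ = 39 weeks. Critical path: A → C → D.

Variance along critical path = 11.111 + 0.444 + 5.444 = 17.000
σ = √17.000 = 4.123 weeks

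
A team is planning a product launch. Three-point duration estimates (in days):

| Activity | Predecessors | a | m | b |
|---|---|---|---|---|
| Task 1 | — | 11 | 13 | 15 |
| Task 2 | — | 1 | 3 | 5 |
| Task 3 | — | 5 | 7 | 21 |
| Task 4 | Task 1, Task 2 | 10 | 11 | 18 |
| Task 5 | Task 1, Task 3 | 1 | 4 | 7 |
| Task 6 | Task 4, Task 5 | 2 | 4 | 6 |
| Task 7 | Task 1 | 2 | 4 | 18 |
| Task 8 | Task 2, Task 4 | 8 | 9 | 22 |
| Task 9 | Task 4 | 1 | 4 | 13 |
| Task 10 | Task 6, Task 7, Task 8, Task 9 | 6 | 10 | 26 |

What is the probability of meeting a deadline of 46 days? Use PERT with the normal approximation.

te_Task 1 = (11 + 4·13 + 15)/6 = 78/6 = 13; σ²_Task 1 = ((15−11)/6)² = 0.444
te_Task 2 = (1 + 4·3 + 5)/6 = 18/6 = 3; σ²_Task 2 = ((5−1)/6)² = 0.444
te_Task 3 = (5 + 4·7 + 21)/6 = 54/6 = 9; σ²_Task 3 = ((21−5)/6)² = 7.111
te_Task 4 = (10 + 4·11 + 18)/6 = 72/6 = 12; σ²_Task 4 = ((18−10)/6)² = 1.778
te_Task 5 = (1 + 4·4 + 7)/6 = 24/6 = 4; σ²_Task 5 = ((7−1)/6)² = 1.000
te_Task 6 = (2 + 4·4 + 6)/6 = 24/6 = 4; σ²_Task 6 = ((6−2)/6)² = 0.444
te_Task 7 = (2 + 4·4 + 18)/6 = 36/6 = 6; σ²_Task 7 = ((18−2)/6)² = 7.111
te_Task 8 = (8 + 4·9 + 22)/6 = 66/6 = 11; σ²_Task 8 = ((22−8)/6)² = 5.444
te_Task 9 = (1 + 4·4 + 13)/6 = 30/6 = 5; σ²_Task 9 = ((13−1)/6)² = 4.000
te_Task 10 = (6 + 4·10 + 26)/6 = 72/6 = 12; σ²_Task 10 = ((26−6)/6)² = 11.111

Forward pass:
ES_Task 1 = 0; EF_Task 1 = 13
ES_Task 2 = 0; EF_Task 2 = 3
ES_Task 3 = 0; EF_Task 3 = 9
ES_Task 4 = max(EF_Task 1=13, EF_Task 2=3) = 13; EF_Task 4 = 13+12 = 25
ES_Task 5 = max(EF_Task 1=13, EF_Task 3=9) = 13; EF_Task 5 = 13+4 = 17
ES_Task 6 = max(EF_Task 4=25, EF_Task 5=17) = 25; EF_Task 6 = 25+4 = 29
ES_Task 7 = 13; EF_Task 7 = 13+6 = 19
ES_Task 8 = max(EF_Task 2=3, EF_Task 4=25) = 25; EF_Task 8 = 25+11 = 36
ES_Task 9 = 25; EF_Task 9 = 25+5 = 30
ES_Task 10 = max(EF_Task 6=29, EF_Task 7=19, EF_Task 8=36, EF_Task 9=30) = 36; EF_Task 10 = 36+12 = 48
Expected project duration μ = 48 days. Critical path: Task 1 → Task 4 → Task 8 → Task 10.

Variance along critical path = 0.444 + 1.778 + 5.444 + 11.111 = 18.778; σ = √18.778 = 4.333 days.
Z = (46 − 48) / 4.333 = -0.462
P(T ≤ 46) = Φ(-0.462) ≈ 0.322

0.322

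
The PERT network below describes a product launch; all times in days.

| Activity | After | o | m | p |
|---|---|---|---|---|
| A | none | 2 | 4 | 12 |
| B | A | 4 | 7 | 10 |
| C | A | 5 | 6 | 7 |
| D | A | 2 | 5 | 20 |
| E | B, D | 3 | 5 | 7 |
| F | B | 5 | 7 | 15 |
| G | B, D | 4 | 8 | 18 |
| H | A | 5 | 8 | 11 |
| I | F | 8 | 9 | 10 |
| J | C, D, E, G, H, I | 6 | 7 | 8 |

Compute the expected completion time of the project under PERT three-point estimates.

36 days

te_A = (2 + 4·4 + 12)/6 = 30/6 = 5
te_B = (4 + 4·7 + 10)/6 = 42/6 = 7
te_C = (5 + 4·6 + 7)/6 = 36/6 = 6
te_D = (2 + 4·5 + 20)/6 = 42/6 = 7
te_E = (3 + 4·5 + 7)/6 = 30/6 = 5
te_F = (5 + 4·7 + 15)/6 = 48/6 = 8
te_G = (4 + 4·8 + 18)/6 = 54/6 = 9
te_H = (5 + 4·8 + 11)/6 = 48/6 = 8
te_I = (8 + 4·9 + 10)/6 = 54/6 = 9
te_J = (6 + 4·7 + 8)/6 = 42/6 = 7

Forward pass:
ES_A = 0; EF_A = 5
ES_B = 5; EF_B = 5+7 = 12
ES_C = 5; EF_C = 5+6 = 11
ES_D = 5; EF_D = 5+7 = 12
ES_E = max(EF_B=12, EF_D=12) = 12; EF_E = 12+5 = 17
ES_F = 12; EF_F = 12+8 = 20
ES_G = max(EF_B=12, EF_D=12) = 12; EF_G = 12+9 = 21
ES_H = 5; EF_H = 5+8 = 13
ES_I = 20; EF_I = 20+9 = 29
ES_J = max(EF_C=11, EF_D=12, EF_E=17, EF_G=21, EF_H=13, EF_I=29) = 29; EF_J = 29+7 = 36
Expected project duration μ = 36 days. Critical path: A → B → F → I → J.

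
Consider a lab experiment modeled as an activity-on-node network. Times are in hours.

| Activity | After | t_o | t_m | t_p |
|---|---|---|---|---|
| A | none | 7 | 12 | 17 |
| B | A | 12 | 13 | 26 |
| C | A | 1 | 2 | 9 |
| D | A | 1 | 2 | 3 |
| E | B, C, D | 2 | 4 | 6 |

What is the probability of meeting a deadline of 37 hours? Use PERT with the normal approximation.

0.979

te_A = (7 + 4·12 + 17)/6 = 72/6 = 12; σ²_A = ((17−7)/6)² = 2.778
te_B = (12 + 4·13 + 26)/6 = 90/6 = 15; σ²_B = ((26−12)/6)² = 5.444
te_C = (1 + 4·2 + 9)/6 = 18/6 = 3; σ²_C = ((9−1)/6)² = 1.778
te_D = (1 + 4·2 + 3)/6 = 12/6 = 2; σ²_D = ((3−1)/6)² = 0.111
te_E = (2 + 4·4 + 6)/6 = 24/6 = 4; σ²_E = ((6−2)/6)² = 0.444

Forward pass:
ES_A = 0; EF_A = 12
ES_B = 12; EF_B = 12+15 = 27
ES_C = 12; EF_C = 12+3 = 15
ES_D = 12; EF_D = 12+2 = 14
ES_E = max(EF_B=27, EF_C=15, EF_D=14) = 27; EF_E = 27+4 = 31
Expected project duration μ = 31 hours. Critical path: A → B → E.

Variance along critical path = 2.778 + 5.444 + 0.444 = 8.667; σ = √8.667 = 2.944 hours.
Z = (37 − 31) / 2.944 = 2.038
P(T ≤ 37) = Φ(2.038) ≈ 0.979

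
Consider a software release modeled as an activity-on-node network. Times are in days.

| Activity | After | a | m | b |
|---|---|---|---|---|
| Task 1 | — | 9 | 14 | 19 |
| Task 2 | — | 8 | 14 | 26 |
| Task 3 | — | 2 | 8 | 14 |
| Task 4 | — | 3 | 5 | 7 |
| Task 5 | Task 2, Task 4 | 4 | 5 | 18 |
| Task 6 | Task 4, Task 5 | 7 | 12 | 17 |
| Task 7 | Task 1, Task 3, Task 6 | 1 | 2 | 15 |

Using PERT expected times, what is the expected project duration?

38 days

te_Task 1 = (9 + 4·14 + 19)/6 = 84/6 = 14
te_Task 2 = (8 + 4·14 + 26)/6 = 90/6 = 15
te_Task 3 = (2 + 4·8 + 14)/6 = 48/6 = 8
te_Task 4 = (3 + 4·5 + 7)/6 = 30/6 = 5
te_Task 5 = (4 + 4·5 + 18)/6 = 42/6 = 7
te_Task 6 = (7 + 4·12 + 17)/6 = 72/6 = 12
te_Task 7 = (1 + 4·2 + 15)/6 = 24/6 = 4

Forward pass:
ES_Task 1 = 0; EF_Task 1 = 14
ES_Task 2 = 0; EF_Task 2 = 15
ES_Task 3 = 0; EF_Task 3 = 8
ES_Task 4 = 0; EF_Task 4 = 5
ES_Task 5 = max(EF_Task 2=15, EF_Task 4=5) = 15; EF_Task 5 = 15+7 = 22
ES_Task 6 = max(EF_Task 4=5, EF_Task 5=22) = 22; EF_Task 6 = 22+12 = 34
ES_Task 7 = max(EF_Task 1=14, EF_Task 3=8, EF_Task 6=34) = 34; EF_Task 7 = 34+4 = 38
Expected project duration μ = 38 days. Critical path: Task 2 → Task 5 → Task 6 → Task 7.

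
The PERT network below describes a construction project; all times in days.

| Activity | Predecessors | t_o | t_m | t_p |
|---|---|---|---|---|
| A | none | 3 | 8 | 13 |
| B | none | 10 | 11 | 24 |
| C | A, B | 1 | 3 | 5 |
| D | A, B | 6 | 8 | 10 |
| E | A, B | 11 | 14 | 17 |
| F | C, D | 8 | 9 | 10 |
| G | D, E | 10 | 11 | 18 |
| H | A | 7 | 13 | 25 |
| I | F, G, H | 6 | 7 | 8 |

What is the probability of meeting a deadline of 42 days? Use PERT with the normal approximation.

0.083

te_A = (3 + 4·8 + 13)/6 = 48/6 = 8; σ²_A = ((13−3)/6)² = 2.778
te_B = (10 + 4·11 + 24)/6 = 78/6 = 13; σ²_B = ((24−10)/6)² = 5.444
te_C = (1 + 4·3 + 5)/6 = 18/6 = 3; σ²_C = ((5−1)/6)² = 0.444
te_D = (6 + 4·8 + 10)/6 = 48/6 = 8; σ²_D = ((10−6)/6)² = 0.444
te_E = (11 + 4·14 + 17)/6 = 84/6 = 14; σ²_E = ((17−11)/6)² = 1.000
te_F = (8 + 4·9 + 10)/6 = 54/6 = 9; σ²_F = ((10−8)/6)² = 0.111
te_G = (10 + 4·11 + 18)/6 = 72/6 = 12; σ²_G = ((18−10)/6)² = 1.778
te_H = (7 + 4·13 + 25)/6 = 84/6 = 14; σ²_H = ((25−7)/6)² = 9.000
te_I = (6 + 4·7 + 8)/6 = 42/6 = 7; σ²_I = ((8−6)/6)² = 0.111

Forward pass:
ES_A = 0; EF_A = 8
ES_B = 0; EF_B = 13
ES_C = max(EF_A=8, EF_B=13) = 13; EF_C = 13+3 = 16
ES_D = max(EF_A=8, EF_B=13) = 13; EF_D = 13+8 = 21
ES_E = max(EF_A=8, EF_B=13) = 13; EF_E = 13+14 = 27
ES_F = max(EF_C=16, EF_D=21) = 21; EF_F = 21+9 = 30
ES_G = max(EF_D=21, EF_E=27) = 27; EF_G = 27+12 = 39
ES_H = 8; EF_H = 8+14 = 22
ES_I = max(EF_F=30, EF_G=39, EF_H=22) = 39; EF_I = 39+7 = 46
Expected project duration μ = 46 days. Critical path: B → E → G → I.

Variance along critical path = 5.444 + 1.000 + 1.778 + 0.111 = 8.333; σ = √8.333 = 2.887 days.
Z = (42 − 46) / 2.887 = -1.386
P(T ≤ 42) = Φ(-1.386) ≈ 0.083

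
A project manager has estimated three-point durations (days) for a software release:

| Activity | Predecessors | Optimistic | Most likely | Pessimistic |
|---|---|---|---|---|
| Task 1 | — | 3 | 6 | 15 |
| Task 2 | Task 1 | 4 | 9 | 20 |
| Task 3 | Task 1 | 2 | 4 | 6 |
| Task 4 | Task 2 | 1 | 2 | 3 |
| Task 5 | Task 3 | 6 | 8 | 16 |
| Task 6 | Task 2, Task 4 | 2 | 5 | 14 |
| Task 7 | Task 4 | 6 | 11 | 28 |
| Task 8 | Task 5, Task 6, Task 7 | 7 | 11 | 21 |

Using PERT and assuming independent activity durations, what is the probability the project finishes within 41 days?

te_Task 1 = (3 + 4·6 + 15)/6 = 42/6 = 7; σ²_Task 1 = ((15−3)/6)² = 4.000
te_Task 2 = (4 + 4·9 + 20)/6 = 60/6 = 10; σ²_Task 2 = ((20−4)/6)² = 7.111
te_Task 3 = (2 + 4·4 + 6)/6 = 24/6 = 4; σ²_Task 3 = ((6−2)/6)² = 0.444
te_Task 4 = (1 + 4·2 + 3)/6 = 12/6 = 2; σ²_Task 4 = ((3−1)/6)² = 0.111
te_Task 5 = (6 + 4·8 + 16)/6 = 54/6 = 9; σ²_Task 5 = ((16−6)/6)² = 2.778
te_Task 6 = (2 + 4·5 + 14)/6 = 36/6 = 6; σ²_Task 6 = ((14−2)/6)² = 4.000
te_Task 7 = (6 + 4·11 + 28)/6 = 78/6 = 13; σ²_Task 7 = ((28−6)/6)² = 13.444
te_Task 8 = (7 + 4·11 + 21)/6 = 72/6 = 12; σ²_Task 8 = ((21−7)/6)² = 5.444

Forward pass:
ES_Task 1 = 0; EF_Task 1 = 7
ES_Task 2 = 7; EF_Task 2 = 7+10 = 17
ES_Task 3 = 7; EF_Task 3 = 7+4 = 11
ES_Task 4 = 17; EF_Task 4 = 17+2 = 19
ES_Task 5 = 11; EF_Task 5 = 11+9 = 20
ES_Task 6 = max(EF_Task 2=17, EF_Task 4=19) = 19; EF_Task 6 = 19+6 = 25
ES_Task 7 = 19; EF_Task 7 = 19+13 = 32
ES_Task 8 = max(EF_Task 5=20, EF_Task 6=25, EF_Task 7=32) = 32; EF_Task 8 = 32+12 = 44
Expected project duration μ = 44 days. Critical path: Task 1 → Task 2 → Task 4 → Task 7 → Task 8.

Variance along critical path = 4.000 + 7.111 + 0.111 + 13.444 + 5.444 = 30.111; σ = √30.111 = 5.487 days.
Z = (41 − 44) / 5.487 = -0.547
P(T ≤ 41) = Φ(-0.547) ≈ 0.292

0.292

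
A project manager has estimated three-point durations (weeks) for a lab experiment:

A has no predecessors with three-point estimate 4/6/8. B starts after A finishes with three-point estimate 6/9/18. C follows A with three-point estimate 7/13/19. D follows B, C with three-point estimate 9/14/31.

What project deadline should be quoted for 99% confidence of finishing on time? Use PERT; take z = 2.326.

te_A = (4 + 4·6 + 8)/6 = 36/6 = 6; σ²_A = ((8−4)/6)² = 0.444
te_B = (6 + 4·9 + 18)/6 = 60/6 = 10; σ²_B = ((18−6)/6)² = 4.000
te_C = (7 + 4·13 + 19)/6 = 78/6 = 13; σ²_C = ((19−7)/6)² = 4.000
te_D = (9 + 4·14 + 31)/6 = 96/6 = 16; σ²_D = ((31−9)/6)² = 13.444

Forward pass:
ES_A = 0; EF_A = 6
ES_B = 6; EF_B = 6+10 = 16
ES_C = 6; EF_C = 6+13 = 19
ES_D = max(EF_B=16, EF_C=19) = 19; EF_D = 19+16 = 35
Expected project duration μ = 35 weeks. Critical path: A → C → D.

Variance along critical path = 0.444 + 4.000 + 13.444 = 17.889; σ = 4.230 weeks.
D = μ + z·σ = 35 + 2.326·4.230 = 44.8 weeks

44.8 weeks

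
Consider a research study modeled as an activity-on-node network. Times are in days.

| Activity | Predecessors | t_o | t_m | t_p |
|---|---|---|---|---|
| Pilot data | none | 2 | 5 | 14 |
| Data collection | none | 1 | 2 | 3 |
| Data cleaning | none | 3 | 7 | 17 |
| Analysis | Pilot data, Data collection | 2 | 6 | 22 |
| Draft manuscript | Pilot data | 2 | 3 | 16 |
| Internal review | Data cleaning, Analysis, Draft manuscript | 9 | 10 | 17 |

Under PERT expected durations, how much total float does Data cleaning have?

te_Pilot data = (2 + 4·5 + 14)/6 = 36/6 = 6
te_Data collection = (1 + 4·2 + 3)/6 = 12/6 = 2
te_Data cleaning = (3 + 4·7 + 17)/6 = 48/6 = 8
te_Analysis = (2 + 4·6 + 22)/6 = 48/6 = 8
te_Draft manuscript = (2 + 4·3 + 16)/6 = 30/6 = 5
te_Internal review = (9 + 4·10 + 17)/6 = 66/6 = 11

Forward pass:
ES_Pilot data = 0; EF_Pilot data = 6
ES_Data collection = 0; EF_Data collection = 2
ES_Data cleaning = 0; EF_Data cleaning = 8
ES_Analysis = max(EF_Pilot data=6, EF_Data collection=2) = 6; EF_Analysis = 6+8 = 14
ES_Draft manuscript = 6; EF_Draft manuscript = 6+5 = 11
ES_Internal review = max(EF_Data cleaning=8, EF_Analysis=14, EF_Draft manuscript=11) = 14; EF_Internal review = 14+11 = 25
Expected project duration μ = 25 days. Critical path: Pilot data → Analysis → Internal review.

Backward pass:
LF_Internal review = 25; LS_Internal review = 25−11 = 14
LF_Draft manuscript = LS_Internal review = 14; LS_Draft manuscript = 14−5 = 9
LF_Analysis = LS_Internal review = 14; LS_Analysis = 14−8 = 6
LF_Data cleaning = LS_Internal review = 14; LS_Data cleaning = 14−8 = 6
LF_Data collection = LS_Analysis = 6; LS_Data collection = 6−2 = 4
LF_Pilot data = min(LS_Analysis=6, LS_Draft manuscript=9) = 6; LS_Pilot data = 6−6 = 0
Slack_Data cleaning = LS_Data cleaning − ES_Data cleaning = 6 − 0 = 6

6 days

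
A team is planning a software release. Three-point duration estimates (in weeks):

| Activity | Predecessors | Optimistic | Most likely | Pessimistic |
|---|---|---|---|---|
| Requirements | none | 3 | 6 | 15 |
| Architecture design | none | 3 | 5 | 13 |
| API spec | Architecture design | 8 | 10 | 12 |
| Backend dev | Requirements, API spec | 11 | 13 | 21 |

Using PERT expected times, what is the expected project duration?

te_Requirements = (3 + 4·6 + 15)/6 = 42/6 = 7
te_Architecture design = (3 + 4·5 + 13)/6 = 36/6 = 6
te_API spec = (8 + 4·10 + 12)/6 = 60/6 = 10
te_Backend dev = (11 + 4·13 + 21)/6 = 84/6 = 14

Forward pass:
ES_Requirements = 0; EF_Requirements = 7
ES_Architecture design = 0; EF_Architecture design = 6
ES_API spec = 6; EF_API spec = 6+10 = 16
ES_Backend dev = max(EF_Requirements=7, EF_API spec=16) = 16; EF_Backend dev = 16+14 = 30
Expected project duration μ = 30 weeks. Critical path: Architecture design → API spec → Backend dev.

30 weeks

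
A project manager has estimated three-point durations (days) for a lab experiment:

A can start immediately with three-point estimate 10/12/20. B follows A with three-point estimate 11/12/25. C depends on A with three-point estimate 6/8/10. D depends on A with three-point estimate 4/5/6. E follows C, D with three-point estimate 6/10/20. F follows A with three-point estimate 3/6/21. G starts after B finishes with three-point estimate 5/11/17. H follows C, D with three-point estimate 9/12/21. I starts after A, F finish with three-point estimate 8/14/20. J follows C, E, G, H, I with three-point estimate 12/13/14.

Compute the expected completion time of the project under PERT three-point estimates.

te_A = (10 + 4·12 + 20)/6 = 78/6 = 13
te_B = (11 + 4·12 + 25)/6 = 84/6 = 14
te_C = (6 + 4·8 + 10)/6 = 48/6 = 8
te_D = (4 + 4·5 + 6)/6 = 30/6 = 5
te_E = (6 + 4·10 + 20)/6 = 66/6 = 11
te_F = (3 + 4·6 + 21)/6 = 48/6 = 8
te_G = (5 + 4·11 + 17)/6 = 66/6 = 11
te_H = (9 + 4·12 + 21)/6 = 78/6 = 13
te_I = (8 + 4·14 + 20)/6 = 84/6 = 14
te_J = (12 + 4·13 + 14)/6 = 78/6 = 13

Forward pass:
ES_A = 0; EF_A = 13
ES_B = 13; EF_B = 13+14 = 27
ES_C = 13; EF_C = 13+8 = 21
ES_D = 13; EF_D = 13+5 = 18
ES_E = max(EF_C=21, EF_D=18) = 21; EF_E = 21+11 = 32
ES_F = 13; EF_F = 13+8 = 21
ES_G = 27; EF_G = 27+11 = 38
ES_H = max(EF_C=21, EF_D=18) = 21; EF_H = 21+13 = 34
ES_I = max(EF_A=13, EF_F=21) = 21; EF_I = 21+14 = 35
ES_J = max(EF_C=21, EF_E=32, EF_G=38, EF_H=34, EF_I=35) = 38; EF_J = 38+13 = 51
Expected project duration μ = 51 days. Critical path: A → B → G → J.

51 days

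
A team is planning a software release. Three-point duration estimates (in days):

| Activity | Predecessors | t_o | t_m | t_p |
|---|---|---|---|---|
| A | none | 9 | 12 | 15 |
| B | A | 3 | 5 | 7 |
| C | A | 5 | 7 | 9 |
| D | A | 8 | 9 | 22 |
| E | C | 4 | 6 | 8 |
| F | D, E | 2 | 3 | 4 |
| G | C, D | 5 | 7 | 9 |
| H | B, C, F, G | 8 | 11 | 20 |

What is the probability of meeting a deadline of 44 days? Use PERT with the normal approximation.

0.728

te_A = (9 + 4·12 + 15)/6 = 72/6 = 12; σ²_A = ((15−9)/6)² = 1.000
te_B = (3 + 4·5 + 7)/6 = 30/6 = 5; σ²_B = ((7−3)/6)² = 0.444
te_C = (5 + 4·7 + 9)/6 = 42/6 = 7; σ²_C = ((9−5)/6)² = 0.444
te_D = (8 + 4·9 + 22)/6 = 66/6 = 11; σ²_D = ((22−8)/6)² = 5.444
te_E = (4 + 4·6 + 8)/6 = 36/6 = 6; σ²_E = ((8−4)/6)² = 0.444
te_F = (2 + 4·3 + 4)/6 = 18/6 = 3; σ²_F = ((4−2)/6)² = 0.111
te_G = (5 + 4·7 + 9)/6 = 42/6 = 7; σ²_G = ((9−5)/6)² = 0.444
te_H = (8 + 4·11 + 20)/6 = 72/6 = 12; σ²_H = ((20−8)/6)² = 4.000

Forward pass:
ES_A = 0; EF_A = 12
ES_B = 12; EF_B = 12+5 = 17
ES_C = 12; EF_C = 12+7 = 19
ES_D = 12; EF_D = 12+11 = 23
ES_E = 19; EF_E = 19+6 = 25
ES_F = max(EF_D=23, EF_E=25) = 25; EF_F = 25+3 = 28
ES_G = max(EF_C=19, EF_D=23) = 23; EF_G = 23+7 = 30
ES_H = max(EF_B=17, EF_C=19, EF_F=28, EF_G=30) = 30; EF_H = 30+12 = 42
Expected project duration μ = 42 days. Critical path: A → D → G → H.

Variance along critical path = 1.000 + 5.444 + 0.444 + 4.000 = 10.889; σ = √10.889 = 3.300 days.
Z = (44 − 42) / 3.300 = 0.606
P(T ≤ 44) = Φ(0.606) ≈ 0.728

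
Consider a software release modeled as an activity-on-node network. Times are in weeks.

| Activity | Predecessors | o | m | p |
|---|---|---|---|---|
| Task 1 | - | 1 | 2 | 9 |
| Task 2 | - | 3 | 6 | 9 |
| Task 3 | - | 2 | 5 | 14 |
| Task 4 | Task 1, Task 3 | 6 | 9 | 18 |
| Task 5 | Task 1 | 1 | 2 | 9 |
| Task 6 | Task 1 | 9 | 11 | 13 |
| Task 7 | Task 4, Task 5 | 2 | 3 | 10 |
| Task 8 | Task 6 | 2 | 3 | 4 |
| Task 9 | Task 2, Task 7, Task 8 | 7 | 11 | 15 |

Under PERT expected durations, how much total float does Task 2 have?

14 weeks

te_Task 1 = (1 + 4·2 + 9)/6 = 18/6 = 3
te_Task 2 = (3 + 4·6 + 9)/6 = 36/6 = 6
te_Task 3 = (2 + 4·5 + 14)/6 = 36/6 = 6
te_Task 4 = (6 + 4·9 + 18)/6 = 60/6 = 10
te_Task 5 = (1 + 4·2 + 9)/6 = 18/6 = 3
te_Task 6 = (9 + 4·11 + 13)/6 = 66/6 = 11
te_Task 7 = (2 + 4·3 + 10)/6 = 24/6 = 4
te_Task 8 = (2 + 4·3 + 4)/6 = 18/6 = 3
te_Task 9 = (7 + 4·11 + 15)/6 = 66/6 = 11

Forward pass:
ES_Task 1 = 0; EF_Task 1 = 3
ES_Task 2 = 0; EF_Task 2 = 6
ES_Task 3 = 0; EF_Task 3 = 6
ES_Task 4 = max(EF_Task 1=3, EF_Task 3=6) = 6; EF_Task 4 = 6+10 = 16
ES_Task 5 = 3; EF_Task 5 = 3+3 = 6
ES_Task 6 = 3; EF_Task 6 = 3+11 = 14
ES_Task 7 = max(EF_Task 4=16, EF_Task 5=6) = 16; EF_Task 7 = 16+4 = 20
ES_Task 8 = 14; EF_Task 8 = 14+3 = 17
ES_Task 9 = max(EF_Task 2=6, EF_Task 7=20, EF_Task 8=17) = 20; EF_Task 9 = 20+11 = 31
Expected project duration μ = 31 weeks. Critical path: Task 3 → Task 4 → Task 7 → Task 9.

Backward pass:
LF_Task 9 = 31; LS_Task 9 = 31−11 = 20
LF_Task 8 = LS_Task 9 = 20; LS_Task 8 = 20−3 = 17
LF_Task 7 = LS_Task 9 = 20; LS_Task 7 = 20−4 = 16
LF_Task 6 = LS_Task 8 = 17; LS_Task 6 = 17−11 = 6
LF_Task 5 = LS_Task 7 = 16; LS_Task 5 = 16−3 = 13
LF_Task 4 = LS_Task 7 = 16; LS_Task 4 = 16−10 = 6
LF_Task 3 = LS_Task 4 = 6; LS_Task 3 = 6−6 = 0
LF_Task 2 = LS_Task 9 = 20; LS_Task 2 = 20−6 = 14
LF_Task 1 = min(LS_Task 4=6, LS_Task 5=13, LS_Task 6=6) = 6; LS_Task 1 = 6−3 = 3
Slack_Task 2 = LS_Task 2 − ES_Task 2 = 14 − 0 = 14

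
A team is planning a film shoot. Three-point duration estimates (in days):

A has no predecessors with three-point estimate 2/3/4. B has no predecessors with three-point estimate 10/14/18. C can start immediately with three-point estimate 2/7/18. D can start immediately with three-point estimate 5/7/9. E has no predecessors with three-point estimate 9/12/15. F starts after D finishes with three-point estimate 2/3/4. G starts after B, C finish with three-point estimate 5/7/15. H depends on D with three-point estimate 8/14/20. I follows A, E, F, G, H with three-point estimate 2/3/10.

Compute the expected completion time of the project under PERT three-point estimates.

26 days

te_A = (2 + 4·3 + 4)/6 = 18/6 = 3
te_B = (10 + 4·14 + 18)/6 = 84/6 = 14
te_C = (2 + 4·7 + 18)/6 = 48/6 = 8
te_D = (5 + 4·7 + 9)/6 = 42/6 = 7
te_E = (9 + 4·12 + 15)/6 = 72/6 = 12
te_F = (2 + 4·3 + 4)/6 = 18/6 = 3
te_G = (5 + 4·7 + 15)/6 = 48/6 = 8
te_H = (8 + 4·14 + 20)/6 = 84/6 = 14
te_I = (2 + 4·3 + 10)/6 = 24/6 = 4

Forward pass:
ES_A = 0; EF_A = 3
ES_B = 0; EF_B = 14
ES_C = 0; EF_C = 8
ES_D = 0; EF_D = 7
ES_E = 0; EF_E = 12
ES_F = 7; EF_F = 7+3 = 10
ES_G = max(EF_B=14, EF_C=8) = 14; EF_G = 14+8 = 22
ES_H = 7; EF_H = 7+14 = 21
ES_I = max(EF_A=3, EF_E=12, EF_F=10, EF_G=22, EF_H=21) = 22; EF_I = 22+4 = 26
Expected project duration μ = 26 days. Critical path: B → G → I.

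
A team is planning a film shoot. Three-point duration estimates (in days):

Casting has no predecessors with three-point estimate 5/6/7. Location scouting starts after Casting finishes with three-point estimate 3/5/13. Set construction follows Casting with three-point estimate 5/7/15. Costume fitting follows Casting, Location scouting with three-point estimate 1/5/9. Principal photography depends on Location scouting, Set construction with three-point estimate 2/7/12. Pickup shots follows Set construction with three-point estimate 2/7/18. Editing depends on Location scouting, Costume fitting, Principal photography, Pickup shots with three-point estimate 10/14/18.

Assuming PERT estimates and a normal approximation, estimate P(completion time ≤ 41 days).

0.927

te_Casting = (5 + 4·6 + 7)/6 = 36/6 = 6; σ²_Casting = ((7−5)/6)² = 0.111
te_Location scouting = (3 + 4·5 + 13)/6 = 36/6 = 6; σ²_Location scouting = ((13−3)/6)² = 2.778
te_Set construction = (5 + 4·7 + 15)/6 = 48/6 = 8; σ²_Set construction = ((15−5)/6)² = 2.778
te_Costume fitting = (1 + 4·5 + 9)/6 = 30/6 = 5; σ²_Costume fitting = ((9−1)/6)² = 1.778
te_Principal photography = (2 + 4·7 + 12)/6 = 42/6 = 7; σ²_Principal photography = ((12−2)/6)² = 2.778
te_Pickup shots = (2 + 4·7 + 18)/6 = 48/6 = 8; σ²_Pickup shots = ((18−2)/6)² = 7.111
te_Editing = (10 + 4·14 + 18)/6 = 84/6 = 14; σ²_Editing = ((18−10)/6)² = 1.778

Forward pass:
ES_Casting = 0; EF_Casting = 6
ES_Location scouting = 6; EF_Location scouting = 6+6 = 12
ES_Set construction = 6; EF_Set construction = 6+8 = 14
ES_Costume fitting = max(EF_Casting=6, EF_Location scouting=12) = 12; EF_Costume fitting = 12+5 = 17
ES_Principal photography = max(EF_Location scouting=12, EF_Set construction=14) = 14; EF_Principal photography = 14+7 = 21
ES_Pickup shots = 14; EF_Pickup shots = 14+8 = 22
ES_Editing = max(EF_Location scouting=12, EF_Costume fitting=17, EF_Principal photography=21, EF_Pickup shots=22) = 22; EF_Editing = 22+14 = 36
Expected project duration μ = 36 days. Critical path: Casting → Set construction → Pickup shots → Editing.

Variance along critical path = 0.111 + 2.778 + 7.111 + 1.778 = 11.778; σ = √11.778 = 3.432 days.
Z = (41 − 36) / 3.432 = 1.457
P(T ≤ 41) = Φ(1.457) ≈ 0.927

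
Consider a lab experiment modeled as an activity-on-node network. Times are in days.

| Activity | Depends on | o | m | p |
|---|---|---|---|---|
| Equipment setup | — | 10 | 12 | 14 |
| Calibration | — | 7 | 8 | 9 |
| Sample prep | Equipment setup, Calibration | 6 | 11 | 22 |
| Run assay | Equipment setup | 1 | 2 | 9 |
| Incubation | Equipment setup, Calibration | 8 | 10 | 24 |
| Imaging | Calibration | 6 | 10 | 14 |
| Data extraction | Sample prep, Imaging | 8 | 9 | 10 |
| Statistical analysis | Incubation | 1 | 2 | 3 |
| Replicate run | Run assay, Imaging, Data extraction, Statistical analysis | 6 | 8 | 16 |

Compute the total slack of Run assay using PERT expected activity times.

te_Equipment setup = (10 + 4·12 + 14)/6 = 72/6 = 12
te_Calibration = (7 + 4·8 + 9)/6 = 48/6 = 8
te_Sample prep = (6 + 4·11 + 22)/6 = 72/6 = 12
te_Run assay = (1 + 4·2 + 9)/6 = 18/6 = 3
te_Incubation = (8 + 4·10 + 24)/6 = 72/6 = 12
te_Imaging = (6 + 4·10 + 14)/6 = 60/6 = 10
te_Data extraction = (8 + 4·9 + 10)/6 = 54/6 = 9
te_Statistical analysis = (1 + 4·2 + 3)/6 = 12/6 = 2
te_Replicate run = (6 + 4·8 + 16)/6 = 54/6 = 9

Forward pass:
ES_Equipment setup = 0; EF_Equipment setup = 12
ES_Calibration = 0; EF_Calibration = 8
ES_Sample prep = max(EF_Equipment setup=12, EF_Calibration=8) = 12; EF_Sample prep = 12+12 = 24
ES_Run assay = 12; EF_Run assay = 12+3 = 15
ES_Incubation = max(EF_Equipment setup=12, EF_Calibration=8) = 12; EF_Incubation = 12+12 = 24
ES_Imaging = 8; EF_Imaging = 8+10 = 18
ES_Data extraction = max(EF_Sample prep=24, EF_Imaging=18) = 24; EF_Data extraction = 24+9 = 33
ES_Statistical analysis = 24; EF_Statistical analysis = 24+2 = 26
ES_Replicate run = max(EF_Run assay=15, EF_Imaging=18, EF_Data extraction=33, EF_Statistical analysis=26) = 33; EF_Replicate run = 33+9 = 42
Expected project duration μ = 42 days. Critical path: Equipment setup → Sample prep → Data extraction → Replicate run.

Backward pass:
LF_Replicate run = 42; LS_Replicate run = 42−9 = 33
LF_Statistical analysis = LS_Replicate run = 33; LS_Statistical analysis = 33−2 = 31
LF_Data extraction = LS_Replicate run = 33; LS_Data extraction = 33−9 = 24
LF_Imaging = min(LS_Data extraction=24, LS_Replicate run=33) = 24; LS_Imaging = 24−10 = 14
LF_Incubation = LS_Statistical analysis = 31; LS_Incubation = 31−12 = 19
LF_Run assay = LS_Replicate run = 33; LS_Run assay = 33−3 = 30
LF_Sample prep = LS_Data extraction = 24; LS_Sample prep = 24−12 = 12
LF_Calibration = min(LS_Sample prep=12, LS_Incubation=19, LS_Imaging=14) = 12; LS_Calibration = 12−8 = 4
LF_Equipment setup = min(LS_Sample prep=12, LS_Run assay=30, LS_Incubation=19) = 12; LS_Equipment setup = 12−12 = 0
Slack_Run assay = LS_Run assay − ES_Run assay = 30 − 12 = 18

18 days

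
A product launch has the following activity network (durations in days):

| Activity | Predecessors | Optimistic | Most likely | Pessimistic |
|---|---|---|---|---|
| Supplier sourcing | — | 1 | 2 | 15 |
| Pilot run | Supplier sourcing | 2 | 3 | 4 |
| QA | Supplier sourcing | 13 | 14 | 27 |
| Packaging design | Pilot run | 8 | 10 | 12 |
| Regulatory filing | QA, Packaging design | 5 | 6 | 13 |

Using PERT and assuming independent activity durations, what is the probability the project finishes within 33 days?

te_Supplier sourcing = (1 + 4·2 + 15)/6 = 24/6 = 4; σ²_Supplier sourcing = ((15−1)/6)² = 5.444
te_Pilot run = (2 + 4·3 + 4)/6 = 18/6 = 3; σ²_Pilot run = ((4−2)/6)² = 0.111
te_QA = (13 + 4·14 + 27)/6 = 96/6 = 16; σ²_QA = ((27−13)/6)² = 5.444
te_Packaging design = (8 + 4·10 + 12)/6 = 60/6 = 10; σ²_Packaging design = ((12−8)/6)² = 0.444
te_Regulatory filing = (5 + 4·6 + 13)/6 = 42/6 = 7; σ²_Regulatory filing = ((13−5)/6)² = 1.778

Forward pass:
ES_Supplier sourcing = 0; EF_Supplier sourcing = 4
ES_Pilot run = 4; EF_Pilot run = 4+3 = 7
ES_QA = 4; EF_QA = 4+16 = 20
ES_Packaging design = 7; EF_Packaging design = 7+10 = 17
ES_Regulatory filing = max(EF_QA=20, EF_Packaging design=17) = 20; EF_Regulatory filing = 20+7 = 27
Expected project duration μ = 27 days. Critical path: Supplier sourcing → QA → Regulatory filing.

Variance along critical path = 5.444 + 5.444 + 1.778 = 12.667; σ = √12.667 = 3.559 days.
Z = (33 − 27) / 3.559 = 1.686
P(T ≤ 33) = Φ(1.686) ≈ 0.954

0.954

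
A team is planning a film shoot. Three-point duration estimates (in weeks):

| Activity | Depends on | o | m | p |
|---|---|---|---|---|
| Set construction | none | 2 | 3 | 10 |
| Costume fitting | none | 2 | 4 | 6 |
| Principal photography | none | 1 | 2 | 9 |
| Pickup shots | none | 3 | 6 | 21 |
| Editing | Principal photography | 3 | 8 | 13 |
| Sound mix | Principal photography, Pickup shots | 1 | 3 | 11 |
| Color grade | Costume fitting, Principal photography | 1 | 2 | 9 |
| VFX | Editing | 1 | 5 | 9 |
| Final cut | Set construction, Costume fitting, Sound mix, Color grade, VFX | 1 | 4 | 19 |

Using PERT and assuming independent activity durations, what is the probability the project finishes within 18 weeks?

0.154

te_Set construction = (2 + 4·3 + 10)/6 = 24/6 = 4; σ²_Set construction = ((10−2)/6)² = 1.778
te_Costume fitting = (2 + 4·4 + 6)/6 = 24/6 = 4; σ²_Costume fitting = ((6−2)/6)² = 0.444
te_Principal photography = (1 + 4·2 + 9)/6 = 18/6 = 3; σ²_Principal photography = ((9−1)/6)² = 1.778
te_Pickup shots = (3 + 4·6 + 21)/6 = 48/6 = 8; σ²_Pickup shots = ((21−3)/6)² = 9.000
te_Editing = (3 + 4·8 + 13)/6 = 48/6 = 8; σ²_Editing = ((13−3)/6)² = 2.778
te_Sound mix = (1 + 4·3 + 11)/6 = 24/6 = 4; σ²_Sound mix = ((11−1)/6)² = 2.778
te_Color grade = (1 + 4·2 + 9)/6 = 18/6 = 3; σ²_Color grade = ((9−1)/6)² = 1.778
te_VFX = (1 + 4·5 + 9)/6 = 30/6 = 5; σ²_VFX = ((9−1)/6)² = 1.778
te_Final cut = (1 + 4·4 + 19)/6 = 36/6 = 6; σ²_Final cut = ((19−1)/6)² = 9.000

Forward pass:
ES_Set construction = 0; EF_Set construction = 4
ES_Costume fitting = 0; EF_Costume fitting = 4
ES_Principal photography = 0; EF_Principal photography = 3
ES_Pickup shots = 0; EF_Pickup shots = 8
ES_Editing = 3; EF_Editing = 3+8 = 11
ES_Sound mix = max(EF_Principal photography=3, EF_Pickup shots=8) = 8; EF_Sound mix = 8+4 = 12
ES_Color grade = max(EF_Costume fitting=4, EF_Principal photography=3) = 4; EF_Color grade = 4+3 = 7
ES_VFX = 11; EF_VFX = 11+5 = 16
ES_Final cut = max(EF_Set construction=4, EF_Costume fitting=4, EF_Sound mix=12, EF_Color grade=7, EF_VFX=16) = 16; EF_Final cut = 16+6 = 22
Expected project duration μ = 22 weeks. Critical path: Principal photography → Editing → VFX → Final cut.

Variance along critical path = 1.778 + 2.778 + 1.778 + 9.000 = 15.333; σ = √15.333 = 3.916 weeks.
Z = (18 − 22) / 3.916 = -1.022
P(T ≤ 18) = Φ(-1.022) ≈ 0.154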